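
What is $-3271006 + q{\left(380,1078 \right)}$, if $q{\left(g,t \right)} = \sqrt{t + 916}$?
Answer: $-3271006 + \sqrt{1994} \approx -3.271 \cdot 10^{6}$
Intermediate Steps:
$q{\left(g,t \right)} = \sqrt{916 + t}$
$-3271006 + q{\left(380,1078 \right)} = -3271006 + \sqrt{916 + 1078} = -3271006 + \sqrt{1994}$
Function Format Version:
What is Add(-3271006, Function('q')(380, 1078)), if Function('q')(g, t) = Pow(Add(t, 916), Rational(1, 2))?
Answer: Add(-3271006, Pow(1994, Rational(1, 2))) ≈ -3.2710e+6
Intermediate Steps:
Function('q')(g, t) = Pow(Add(916, t), Rational(1, 2))
Add(-3271006, Function('q')(380, 1078)) = Add(-3271006, Pow(Add(916, 1078), Rational(1, 2))) = Add(-3271006, Pow(1994, Rational(1, 2)))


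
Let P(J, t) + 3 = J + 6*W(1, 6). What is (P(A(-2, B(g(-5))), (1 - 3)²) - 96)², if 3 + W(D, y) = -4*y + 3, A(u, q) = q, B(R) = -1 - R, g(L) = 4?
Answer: 61504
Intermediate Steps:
W(D, y) = -4*y (W(D, y) = -3 + (-4*y + 3) = -3 + (3 - 4*y) = -4*y)
P(J, t) = -147 + J (P(J, t) = -3 + (J + 6*(-4*6)) = -3 + (J + 6*(-24)) = -3 + (J - 144) = -3 + (-144 + J) = -147 + J)
(P(A(-2, B(g(-5))), (1 - 3)²) - 96)² = ((-147 + (-1 - 1*4)) - 96)² = ((-147 + (-1 - 4)) - 96)² = ((-147 - 5) - 96)² = (-152 - 96)² = (-248)² = 61504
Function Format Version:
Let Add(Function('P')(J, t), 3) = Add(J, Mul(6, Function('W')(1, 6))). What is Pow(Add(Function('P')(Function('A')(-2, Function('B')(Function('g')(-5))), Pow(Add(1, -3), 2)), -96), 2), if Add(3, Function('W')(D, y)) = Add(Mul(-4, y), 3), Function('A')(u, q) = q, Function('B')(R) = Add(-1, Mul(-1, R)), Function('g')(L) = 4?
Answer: 61504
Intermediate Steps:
Function('W')(D, y) = Mul(-4, y) (Function('W')(D, y) = Add(-3, Add(Mul(-4, y), 3)) = Add(-3, Add(3, Mul(-4, y))) = Mul(-4, y))
Function('P')(J, t) = Add(-147, J) (Function('P')(J, t) = Add(-3, Add(J, Mul(6, Mul(-4, 6)))) = Add(-3, Add(J, Mul(6, -24))) = Add(-3, Add(J, -144)) = Add(-3, Add(-144, J)) = Add(-147, J))
Pow(Add(Function('P')(Function('A')(-2, Function('B')(Function('g')(-5))), Pow(Add(1, -3), 2)), -96), 2) = Pow(Add(Add(-147, Add(-1, Mul(-1, 4))), -96), 2) = Pow(Add(Add(-147, Add(-1, -4)), -96), 2) = Pow(Add(Add(-147, -5), -96), 2) = Pow(Add(-152, -96), 2) = Pow(-248, 2) = 61504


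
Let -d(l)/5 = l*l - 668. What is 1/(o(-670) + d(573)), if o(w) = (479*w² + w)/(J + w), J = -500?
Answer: -117/213183928 ≈ -5.4882e-7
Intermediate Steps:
d(l) = 3340 - 5*l² (d(l) = -5*(l*l - 668) = -5*(l² - 668) = -5*(-668 + l²) = 3340 - 5*l²)
o(w) = (w + 479*w²)/(-500 + w) (o(w) = (479*w² + w)/(-500 + w) = (w + 479*w²)/(-500 + w))
1/(o(-670) + d(573)) = 1/(-670*(1 + 479*(-670))/(-500 - 670) + (3340 - 5*573²)) = 1/(-670*(1 - 320930)/(-1170) + (3340 - 5*328329)) = 1/(-670*(-1/1170)*(-320929) + (3340 - 1641645)) = 1/(-21502243/117 - 1638305) = 1/(-213183928/117) = -117/213183928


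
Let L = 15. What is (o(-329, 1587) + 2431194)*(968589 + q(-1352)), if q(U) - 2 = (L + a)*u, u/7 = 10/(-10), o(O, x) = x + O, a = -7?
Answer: 2355914897820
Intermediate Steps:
o(O, x) = O + x
u = -7 (u = 7*(10/(-10)) = 7*(10*(-⅒)) = 7*(-1) = -7)
q(U) = -54 (q(U) = 2 + (15 - 7)*(-7) = 2 + 8*(-7) = 2 - 56 = -54)
(o(-329, 1587) + 2431194)*(968589 + q(-1352)) = ((-329 + 1587) + 2431194)*(968589 - 54) = (1258 + 2431194)*968535 = 2432452*968535 = 2355914897820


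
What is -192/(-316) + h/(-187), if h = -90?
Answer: 16086/14773 ≈ 1.0889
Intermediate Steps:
-192/(-316) + h/(-187) = -192/(-316) - 90/(-187) = -192*(-1/316) - 90*(-1/187) = 48/79 + 90/187 = 16086/14773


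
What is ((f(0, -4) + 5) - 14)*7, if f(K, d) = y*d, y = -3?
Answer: 21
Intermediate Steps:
f(K, d) = -3*d
((f(0, -4) + 5) - 14)*7 = ((-3*(-4) + 5) - 14)*7 = ((12 + 5) - 14)*7 = (17 - 14)*7 = 3*7 = 21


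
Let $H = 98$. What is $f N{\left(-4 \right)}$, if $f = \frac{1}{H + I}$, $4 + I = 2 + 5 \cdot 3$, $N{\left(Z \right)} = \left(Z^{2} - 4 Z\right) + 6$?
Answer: $\frac{38}{111} \approx 0.34234$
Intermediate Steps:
$N{\left(Z \right)} = 6 + Z^{2} - 4 Z$
$I = 13$ ($I = -4 + \left(2 + 5 \cdot 3\right) = -4 + \left(2 + 15\right) = -4 + 17 = 13$)
$f = \frac{1}{111}$ ($f = \frac{1}{98 + 13} = \frac{1}{111} \approx 0.009009$)
$f N{\left(-4 \right)} = \frac{6 + \left(-4\right)^{2} - -16}{111} = \frac{6 + 16 + 16}{111} = \frac{1}{111} \cdot 38 = \frac{38}{111}$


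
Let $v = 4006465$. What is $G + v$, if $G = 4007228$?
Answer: $8013693$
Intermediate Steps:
$G + v = 4007228 + 4006465 = 8013693$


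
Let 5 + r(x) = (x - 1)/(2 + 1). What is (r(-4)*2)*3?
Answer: -40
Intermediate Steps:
r(x) = -16/3 + x/3 (r(x) = -5 + (x - 1)/(2 + 1) = -5 + (-1 + x)/3 = -5 + (-1 + x)*(⅓) = -5 + (-⅓ + x/3) = -16/3 + x/3)
(r(-4)*2)*3 = ((-16/3 + (⅓)*(-4))*2)*3 = ((-16/3 - 4/3)*2)*3 = -20/3*2*3 = -40/3*3 = -40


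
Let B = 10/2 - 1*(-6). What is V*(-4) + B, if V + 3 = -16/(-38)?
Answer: 405/19 ≈ 21.316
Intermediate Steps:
V = -49/19 (V = -3 - 16/(-38) = -3 - 16*(-1/38) = -3 + 8/19 = -49/19 ≈ -2.5789)
B = 11 (B = 10*(½) + 6 = 5 + 6 = 11)
V*(-4) + B = -49/19*(-4) + 11 = 196/19 + 11 = 405/19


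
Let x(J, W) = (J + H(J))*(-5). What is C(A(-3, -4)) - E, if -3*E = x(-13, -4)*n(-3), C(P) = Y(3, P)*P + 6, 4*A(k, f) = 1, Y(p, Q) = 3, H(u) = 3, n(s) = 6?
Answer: 427/4 ≈ 106.75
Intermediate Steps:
A(k, f) = ¼ (A(k, f) = (¼)*1 = ¼)
x(J, W) = -15 - 5*J (x(J, W) = (J + 3)*(-5) = (3 + J)*(-5) = -15 - 5*J)
C(P) = 6 + 3*P (C(P) = 3*P + 6 = 6 + 3*P)
E = -100 (E = -(-15 - 5*(-13))*6/3 = -(-15 + 65)*6/3 = -50*6/3 = -⅓*300 = -100)
C(A(-3, -4)) - E = (6 + 3*(¼)) - 1*(-100) = (6 + ¾) + 100 = 27/4 + 100 = 427/4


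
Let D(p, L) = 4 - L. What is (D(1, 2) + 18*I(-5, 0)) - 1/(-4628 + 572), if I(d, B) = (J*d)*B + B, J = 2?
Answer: 8113/4056 ≈ 2.0002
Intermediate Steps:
I(d, B) = B + 2*B*d (I(d, B) = (2*d)*B + B = 2*B*d + B = B + 2*B*d)
(D(1, 2) + 18*I(-5, 0)) - 1/(-4628 + 572) = ((4 - 1*2) + 18*(0*(1 + 2*(-5)))) - 1/(-4628 + 572) = ((4 - 2) + 18*(0*(1 - 10))) - 1/(-4056) = (2 + 18*(0*(-9))) - 1*(-1/4056) = (2 + 18*0) + 1/4056 = (2 + 0) + 1/4056 = 2 + 1/4056 = 8113/4056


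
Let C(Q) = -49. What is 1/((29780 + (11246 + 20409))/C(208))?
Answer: -49/61435 ≈ -0.00079759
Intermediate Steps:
1/((29780 + (11246 + 20409))/C(208)) = 1/((29780 + (11246 + 20409))/(-49)) = 1/((29780 + 31655)*(-1/49)) = 1/(61435*(-1/49)) = 1/(-61435/49) = -49/61435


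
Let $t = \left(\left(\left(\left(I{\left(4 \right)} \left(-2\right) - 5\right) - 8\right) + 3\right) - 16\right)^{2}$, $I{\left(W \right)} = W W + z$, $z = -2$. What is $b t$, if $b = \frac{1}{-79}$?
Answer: $- \frac{2916}{79} \approx -36.911$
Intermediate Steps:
$I{\left(W \right)} = -2 + W^{2}$ ($I{\left(W \right)} = W W - 2 = W^{2} - 2 = -2 + W^{2}$)
$b = - \frac{1}{79} \approx -0.012658$
$t = 2916$ ($t = \left(\left(\left(\left(\left(-2 + 4^{2}\right) \left(-2\right) - 5\right) - 8\right) + 3\right) - 16\right)^{2} = \left(\left(\left(\left(\left(-2 + 16\right) \left(-2\right) - 5\right) - 8\right) + 3\right) - 16\right)^{2} = \left(\left(\left(\left(14 \left(-2\right) - 5\right) - 8\right) + 3\right) - 16\right)^{2} = \left(\left(\left(\left(-28 - 5\right) - 8\right) + 3\right) - 16\right)^{2} = \left(\left(\left(-33 - 8\right) + 3\right) - 16\right)^{2} = \left(\left(-41 + 3\right) - 16\right)^{2} = \left(-38 - 16\right)^{2} = \left(-54\right)^{2} = 2916$)
$b t = \left(- \frac{1}{79}\right) 2916 = - \frac{2916}{79}$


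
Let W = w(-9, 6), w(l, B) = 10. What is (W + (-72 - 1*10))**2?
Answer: 5184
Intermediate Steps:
W = 10
(W + (-72 - 1*10))**2 = (10 + (-72 - 1*10))**2 = (10 + (-72 - 10))**2 = (10 - 82)**2 = (-72)**2 = 5184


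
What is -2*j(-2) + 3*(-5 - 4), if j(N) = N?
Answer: -23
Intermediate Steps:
-2*j(-2) + 3*(-5 - 4) = -2*(-2) + 3*(-5 - 4) = 4 + 3*(-9) = 4 - 27 = -23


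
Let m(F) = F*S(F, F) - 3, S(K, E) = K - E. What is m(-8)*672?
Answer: -2016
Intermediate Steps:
m(F) = -3 (m(F) = F*(F - F) - 3 = F*0 - 3 = 0 - 3 = -3)
m(-8)*672 = -3*672 = -2016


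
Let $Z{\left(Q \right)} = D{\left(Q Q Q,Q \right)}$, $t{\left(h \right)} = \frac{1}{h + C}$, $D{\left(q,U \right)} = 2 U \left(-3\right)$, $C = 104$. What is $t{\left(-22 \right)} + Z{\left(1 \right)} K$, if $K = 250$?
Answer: $- \frac{122999}{82} \approx -1500.0$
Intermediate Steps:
$D{\left(q,U \right)} = - 6 U$
$t{\left(h \right)} = \frac{1}{104 + h}$ ($t{\left(h \right)} = \frac{1}{h + 104} = \frac{1}{104 + h}$)
$Z{\left(Q \right)} = - 6 Q$
$t{\left(-22 \right)} + Z{\left(1 \right)} K = \frac{1}{104 - 22} + \left(-6\right) 1 \cdot 250 = \frac{1}{82} - 1500 = - \frac{122999}{82}$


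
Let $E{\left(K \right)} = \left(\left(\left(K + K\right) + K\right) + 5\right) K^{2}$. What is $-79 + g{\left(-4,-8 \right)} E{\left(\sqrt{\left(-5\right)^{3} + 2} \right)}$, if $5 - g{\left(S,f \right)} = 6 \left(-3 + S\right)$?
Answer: $-28984 - 17343 i \sqrt{123} \approx -28984.0 - 1.9234 \cdot 10^{5} i$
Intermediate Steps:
$g{\left(S,f \right)} = 23 - 6 S$ ($g{\left(S,f \right)} = 5 - 6 \left(-3 + S\right) = 5 - \left(-18 + 6 S\right) = 23 - 6 S$)
$E{\left(K \right)} = K^{2} \left(5 + 3 K\right)$ ($E{\left(K \right)} = \left(\left(2 K + K\right) + 5\right) K^{2} = \left(3 K + 5\right) K^{2} = \left(5 + 3 K\right) K^{2} = K^{2} \left(5 + 3 K\right)$)
$-79 + g{\left(-4,-8 \right)} E{\left(\sqrt{\left(-5\right)^{3} + 2} \right)} = -79 + \left(23 - -24\right) \left(\sqrt{\left(-5\right)^{3} + 2}\right)^{2} \left(5 + 3 \sqrt{\left(-5\right)^{3} + 2}\right) = -79 + \left(23 + 24\right) \left(\sqrt{-125 + 2}\right)^{2} \left(5 + 3 \sqrt{-125 + 2}\right) = -79 + 47 \left(\sqrt{-123}\right)^{2} \left(5 + 3 \sqrt{-123}\right) = -79 + 47 \left(i \sqrt{123}\right)^{2} \left(5 + 3 i \sqrt{123}\right) = -79 + 47 \left(- 123 \left(5 + 3 i \sqrt{123}\right)\right) = -79 + 47 \left(-615 - 369 i \sqrt{123}\right) = -79 - \left(28905 + 17343 i \sqrt{123}\right) = -28984 - 17343 i \sqrt{123}$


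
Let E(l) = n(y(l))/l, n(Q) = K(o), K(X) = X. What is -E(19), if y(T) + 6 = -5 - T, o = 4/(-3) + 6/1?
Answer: -14/57 ≈ -0.24561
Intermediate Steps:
o = 14/3 (o = 4*(-⅓) + 6*1 = -4/3 + 6 = 14/3 ≈ 4.6667)
y(T) = -11 - T (y(T) = -6 + (-5 - T) = -11 - T)
n(Q) = 14/3
E(l) = 14/(3*l)
-E(19) = -14/(3*19) = -1*14/57 = -14/57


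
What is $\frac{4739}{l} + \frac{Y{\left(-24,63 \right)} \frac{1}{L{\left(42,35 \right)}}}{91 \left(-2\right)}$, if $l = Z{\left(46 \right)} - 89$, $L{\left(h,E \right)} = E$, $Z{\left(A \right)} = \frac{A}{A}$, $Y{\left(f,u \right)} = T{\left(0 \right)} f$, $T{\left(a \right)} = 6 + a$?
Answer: $- \frac{15087379}{280280} \approx -53.83$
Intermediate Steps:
$Y{\left(f,u \right)} = 6 f$ ($Y{\left(f,u \right)} = \left(6 + 0\right) f = 6 f$)
$Z{\left(A \right)} = 1$
$l = -88$ ($l = 1 - 89 = -88$)
$\frac{4739}{l} + \frac{Y{\left(-24,63 \right)} \frac{1}{L{\left(42,35 \right)}}}{91 \left(-2\right)} = \frac{4739}{-88} + \frac{6 \left(-24\right) \frac{1}{35}}{91 \left(-2\right)} = 4739 \left(- \frac{1}{88}\right) + \frac{\left(-144\right) \frac{1}{35}}{-182} = - \frac{4739}{88} - - \frac{72}{3185} = - \frac{4739}{88} + \frac{72}{3185} = - \frac{15087379}{280280}$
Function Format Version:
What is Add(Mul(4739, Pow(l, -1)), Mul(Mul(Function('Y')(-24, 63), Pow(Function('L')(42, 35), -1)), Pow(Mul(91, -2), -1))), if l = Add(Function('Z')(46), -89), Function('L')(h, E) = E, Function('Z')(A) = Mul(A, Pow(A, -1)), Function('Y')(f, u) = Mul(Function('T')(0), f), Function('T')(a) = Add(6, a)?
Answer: Rational(-15087379, 280280) ≈ -53.830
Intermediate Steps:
Function('Y')(f, u) = Mul(6, f) (Function('Y')(f, u) = Mul(Add(6, 0), f) = Mul(6, f))
Function('Z')(A) = 1
l = -88 (l = Add(1, -89) = -88)
Add(Mul(4739, Pow(l, -1)), Mul(Mul(Function('Y')(-24, 63), Pow(Function('L')(42, 35), -1)), Pow(Mul(91, -2), -1))) = Add(Mul(4739, Pow(-88, -1)), Mul(Mul(Mul(6, -24), Pow(35, -1)), Pow(Mul(91, -2), -1))) = Add(Mul(4739, Rational(-1, 88)), Mul(Mul(-144, Rational(1, 35)), Pow(-182, -1))) = Add(Rational(-4739, 88), Mul(Rational(-144, 35), Rational(-1, 182))) = Add(Rational(-4739, 88), Rational(72, 3185)) = Rational(-15087379, 280280)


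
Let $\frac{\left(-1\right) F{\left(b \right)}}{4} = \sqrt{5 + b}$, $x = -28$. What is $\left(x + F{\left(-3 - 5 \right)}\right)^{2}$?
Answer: $736 + 224 i \sqrt{3} \approx 736.0 + 387.98 i$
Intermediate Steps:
$F{\left(b \right)} = - 4 \sqrt{5 + b}$
$\left(x + F{\left(-3 - 5 \right)}\right)^{2} = \left(-28 - 4 \sqrt{5 - 8}\right)^{2} = \left(-28 - 4 \sqrt{-3}\right)^{2} = \left(-28 - 4 i \sqrt{3}\right)^{2}$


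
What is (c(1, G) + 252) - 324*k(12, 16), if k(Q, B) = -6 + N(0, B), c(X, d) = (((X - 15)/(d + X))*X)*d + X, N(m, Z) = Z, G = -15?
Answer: -3002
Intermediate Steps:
c(X, d) = X + X*d*(-15 + X)/(X + d) (c(X, d) = (((-15 + X)/(X + d))*X)*d + X = (X*(-15 + X)/(X + d))*d + X = X*d*(-15 + X)/(X + d) + X = X + X*d*(-15 + X)/(X + d))
k(Q, B) = -6 + B
(c(1, G) + 252) - 324*k(12, 16) = (1*(1 - 14*(-15) + 1*(-15))/(1 - 15) + 252) - 324*(-6 + 16) = (1*(1 + 210 - 15)/(-14) + 252) - 324*10 = (1*(-1/14)*196 + 252) - 3240 = (-14 + 252) - 3240 = 238 - 3240 = -3002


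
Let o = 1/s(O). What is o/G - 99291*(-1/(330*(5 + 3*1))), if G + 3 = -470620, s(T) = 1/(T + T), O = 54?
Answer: 15576114391/414148240 ≈ 37.610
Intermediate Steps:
s(T) = 1/(2*T)
o = 108 (o = 1/((½)/54) = 1/((½)*(1/54)) = 1/(1/108) = 108)
G = -470623 (G = -3 - 470620 = -470623)
o/G - 99291*(-1/(330*(5 + 3*1))) = 108/(-470623) - 99291*(-1/(330*(5 + 3*1))) = 108*(-1/470623) - 99291*(-1/(330*(5 + 3))) = -108/470623 - 99291/((-330*8)) = -108/470623 - 99291/(-2640) = -108/470623 - 99291*(-1/2640) = -108/470623 + 33097/880 = 15576114391/414148240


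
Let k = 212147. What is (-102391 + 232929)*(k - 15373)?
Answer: 25686484412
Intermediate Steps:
(-102391 + 232929)*(k - 15373) = (-102391 + 232929)*(212147 - 15373) = 130538*196774 = 25686484412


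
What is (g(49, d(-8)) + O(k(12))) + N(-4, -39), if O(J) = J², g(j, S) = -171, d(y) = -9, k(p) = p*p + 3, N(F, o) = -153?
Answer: 21285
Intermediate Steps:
k(p) = 3 + p² (k(p) = p² + 3 = 3 + p²)
(g(49, d(-8)) + O(k(12))) + N(-4, -39) = (-171 + (3 + 12²)²) - 153 = (-171 + (3 + 144)²) - 153 = (-171 + 147²) - 153 = (-171 + 21609) - 153 = 21438 - 153 = 21285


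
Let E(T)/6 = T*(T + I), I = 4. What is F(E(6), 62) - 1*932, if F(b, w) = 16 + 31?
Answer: -885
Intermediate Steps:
E(T) = 6*T*(4 + T) (E(T) = 6*(T*(T + 4)) = 6*(T*(4 + T)) = 6*T*(4 + T))
F(b, w) = 47
F(E(6), 62) - 1*932 = 47 - 1*932 = 47 - 932 = -885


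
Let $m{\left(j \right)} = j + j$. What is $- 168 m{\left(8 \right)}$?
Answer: $-2688$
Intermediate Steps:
$m{\left(j \right)} = 2 j$
$- 168 m{\left(8 \right)} = - 168 \cdot 2 \cdot 8 = \left(-168\right) 16 = -2688$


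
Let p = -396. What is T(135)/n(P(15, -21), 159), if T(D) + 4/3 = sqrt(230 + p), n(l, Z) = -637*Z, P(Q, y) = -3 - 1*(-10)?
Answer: 4/303849 - I*sqrt(166)/101283 ≈ 1.3164e-5 - 0.00012721*I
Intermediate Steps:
P(Q, y) = 7 (P(Q, y) = -3 + 10 = 7)
T(D) = -4/3 + I*sqrt(166) (T(D) = -4/3 + sqrt(230 - 396) = -4/3 + sqrt(-166) = -4/3 + I*sqrt(166))
T(135)/n(P(15, -21), 159) = (-4/3 + I*sqrt(166))/((-637*159)) = (-4/3 + I*sqrt(166))/(-101283) = (-4/3 + I*sqrt(166))*(-1/101283) = 4/303849 - I*sqrt(166)/101283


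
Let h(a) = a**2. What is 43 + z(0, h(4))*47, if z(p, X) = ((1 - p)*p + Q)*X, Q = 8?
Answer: 6059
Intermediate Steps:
z(p, X) = X*(8 + p*(1 - p)) (z(p, X) = ((1 - p)*p + 8)*X = (p*(1 - p) + 8)*X = (8 + p*(1 - p))*X = X*(8 + p*(1 - p)))
43 + z(0, h(4))*47 = 43 + (4**2*(8 + 0 - 1*0**2))*47 = 43 + (16*(8 + 0 - 1*0))*47 = 43 + (16*(8 + 0 + 0))*47 = 43 + (16*8)*47 = 43 + 128*47 = 43 + 6016 = 6059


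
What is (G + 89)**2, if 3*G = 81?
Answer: 13456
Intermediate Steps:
G = 27 (G = (1/3)*81 = 27)
(G + 89)**2 = (27 + 89)**2 = 116**2 = 13456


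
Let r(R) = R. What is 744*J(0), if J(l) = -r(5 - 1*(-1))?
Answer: -4464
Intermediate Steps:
J(l) = -6 (J(l) = -(5 - 1*(-1)) = -(5 + 1) = -1*6 = -6)
744*J(0) = 744*(-6) = -4464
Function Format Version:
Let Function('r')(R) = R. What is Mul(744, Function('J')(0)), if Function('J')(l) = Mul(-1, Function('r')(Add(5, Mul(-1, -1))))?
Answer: -4464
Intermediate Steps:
Function('J')(l) = -6 (Function('J')(l) = Mul(-1, Add(5, Mul(-1, -1))) = Mul(-1, Add(5, 1)) = Mul(-1, 6) = -6)
Mul(744, Function('J')(0)) = Mul(744, -6) = -4464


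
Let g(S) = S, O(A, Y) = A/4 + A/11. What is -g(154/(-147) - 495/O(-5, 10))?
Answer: -30382/105 ≈ -289.35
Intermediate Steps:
O(A, Y) = 15*A/44 (O(A, Y) = A*(¼) + A*(1/11) = A/4 + A/11 = 15*A/44)
-g(154/(-147) - 495/O(-5, 10)) = -(154/(-147) - 495/((15/44)*(-5))) = -(154*(-1/147) - 495/(-75/44)) = -(-22/21 - 495*(-44/75)) = -(-22/21 + 1452/5) = -1*30382/105 = -30382/105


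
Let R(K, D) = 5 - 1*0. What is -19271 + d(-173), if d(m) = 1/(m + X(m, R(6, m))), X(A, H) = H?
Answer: -3237529/168 ≈ -19271.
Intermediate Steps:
R(K, D) = 5 (R(K, D) = 5 + 0 = 5)
d(m) = 1/(5 + m) (d(m) = 1/(m + 5) = 1/(5 + m))
-19271 + d(-173) = -19271 + 1/(5 - 173) = -19271 + 1/(-168) = -19271 - 1/168 = -3237529/168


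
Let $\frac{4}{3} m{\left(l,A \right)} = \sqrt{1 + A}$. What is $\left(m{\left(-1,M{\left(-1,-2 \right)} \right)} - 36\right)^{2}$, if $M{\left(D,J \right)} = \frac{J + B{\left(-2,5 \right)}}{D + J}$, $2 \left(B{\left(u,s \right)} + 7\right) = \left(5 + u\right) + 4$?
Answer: $\frac{\left(288 - \sqrt{102}\right)^{2}}{64} \approx 1206.7$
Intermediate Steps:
$B{\left(u,s \right)} = - \frac{5}{2} + \frac{u}{2}$ ($B{\left(u,s \right)} = -7 + \frac{\left(5 + u\right) + 4}{2} = -7 + \frac{9 + u}{2} = -7 + \left(\frac{9}{2} + \frac{u}{2}\right) = - \frac{5}{2} + \frac{u}{2}$)
$M{\left(D,J \right)} = \frac{- \frac{7}{2} + J}{D + J}$ ($M{\left(D,J \right)} = \frac{J + \left(- \frac{5}{2} + \frac{1}{2} \left(-2\right)\right)}{D + J} = \frac{J - \frac{7}{2}}{D + J} = \frac{- \frac{7}{2} + J}{D + J}$)
$m{\left(l,A \right)} = \frac{3 \sqrt{1 + A}}{4}$
$\left(m{\left(-1,M{\left(-1,-2 \right)} \right)} - 36\right)^{2} = \left(\frac{3 \sqrt{1 + \frac{- \frac{7}{2} - 2}{-1 - 2}}}{4} - 36\right)^{2} = \left(\frac{3 \sqrt{1 + \frac{1}{-3} \left(- \frac{11}{2}\right)}}{4} - 36\right)^{2} = \left(\frac{3 \sqrt{1 - - \frac{11}{6}}}{4} - 36\right)^{2} = \left(\frac{3 \sqrt{1 + \frac{11}{6}}}{4} - 36\right)^{2} = \left(\frac{3 \sqrt{\frac{17}{6}}}{4} - 36\right)^{2} = \left(\frac{3 \frac{\sqrt{102}}{6}}{4} - 36\right)^{2} = \left(\frac{\sqrt{102}}{8} - 36\right)^{2} = \left(-36 + \frac{\sqrt{102}}{8}\right)^{2}$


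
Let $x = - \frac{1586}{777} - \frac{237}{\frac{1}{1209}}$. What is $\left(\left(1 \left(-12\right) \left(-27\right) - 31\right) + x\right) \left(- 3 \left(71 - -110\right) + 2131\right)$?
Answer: $- \frac{353187184808}{777} \approx -4.5455 \cdot 10^{8}$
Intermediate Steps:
$x = - \frac{222637727}{777}$ ($x = \left(-1586\right) \frac{1}{777} - 237 \frac{1}{\frac{1}{1209}} = - \frac{1586}{777} - 286533 = - \frac{222637727}{777} \approx -2.8654 \cdot 10^{5}$)
$\left(\left(1 \left(-12\right) \left(-27\right) - 31\right) + x\right) \left(- 3 \left(71 - -110\right) + 2131\right) = \left(\left(1 \left(-12\right) \left(-27\right) - 31\right) - \frac{222637727}{777}\right) \left(- 3 \left(71 - -110\right) + 2131\right) = \left(\left(\left(-12\right) \left(-27\right) - 31\right) - \frac{222637727}{777}\right) \left(- 3 \left(71 + 110\right) + 2131\right) = \left(\left(324 - 31\right) - \frac{222637727}{777}\right) \left(\left(-3\right) 181 + 2131\right) = \left(293 - \frac{222637727}{777}\right) \left(-543 + 2131\right) = \left(- \frac{222410066}{777}\right) 1588 = - \frac{353187184808}{777}$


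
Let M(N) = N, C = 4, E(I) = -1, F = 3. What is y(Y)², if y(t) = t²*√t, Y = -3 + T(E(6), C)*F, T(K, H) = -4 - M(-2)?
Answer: -59049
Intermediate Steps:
T(K, H) = -2 (T(K, H) = -4 - 1*(-2) = -4 + 2 = -2)
Y = -9 (Y = -3 - 2*3 = -3 - 6 = -9)
y(t) = t^(5/2)
y(Y)² = ((-9)^(5/2))² = (243*I)² = -59049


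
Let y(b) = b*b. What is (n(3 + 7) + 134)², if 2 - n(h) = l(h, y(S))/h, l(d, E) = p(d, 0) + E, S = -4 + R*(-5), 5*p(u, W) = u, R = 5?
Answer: 267289/100 ≈ 2672.9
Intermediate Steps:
p(u, W) = u/5
S = -29 (S = -4 + 5*(-5) = -4 - 25 = -29)
y(b) = b²
l(d, E) = E + d/5 (l(d, E) = d/5 + E = E + d/5)
n(h) = 2 - (841 + h/5)/h (n(h) = 2 - ((-29)² + h/5)/h = 2 - (841 + h/5)/h)
(n(3 + 7) + 134)² = ((9/5 - 841/(3 + 7)) + 134)² = ((9/5 - 841/10) + 134)² = (-823/10 + 134)² = (517/10)² = 267289/100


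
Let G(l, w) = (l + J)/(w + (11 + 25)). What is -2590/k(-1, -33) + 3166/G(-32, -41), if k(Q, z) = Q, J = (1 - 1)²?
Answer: 49355/16 ≈ 3084.7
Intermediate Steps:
J = 0 (J = 0² = 0)
G(l, w) = l/(36 + w) (G(l, w) = (l + 0)/(w + (11 + 25)) = l/(w + 36) = l/(36 + w))
-2590/k(-1, -33) + 3166/G(-32, -41) = -2590/(-1) + 3166/((-32/(36 - 41))) = -2590*(-1) + 3166/((-32/(-5))) = 2590 + 3166/((-32*(-⅕))) = 2590 + 3166/(32/5) = 2590 + 3166*(5/32) = 2590 + 7915/16 = 49355/16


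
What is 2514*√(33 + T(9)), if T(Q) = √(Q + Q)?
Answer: 2514*√(33 + 3*√2) ≈ 15342.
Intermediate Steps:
T(Q) = √2*√Q (T(Q) = √(2*Q) = √2*√Q)
2514*√(33 + T(9)) = 2514*√(33 + √2*√9) = 2514*√(33 + √2*3) = 2514*√(33 + 3*√2)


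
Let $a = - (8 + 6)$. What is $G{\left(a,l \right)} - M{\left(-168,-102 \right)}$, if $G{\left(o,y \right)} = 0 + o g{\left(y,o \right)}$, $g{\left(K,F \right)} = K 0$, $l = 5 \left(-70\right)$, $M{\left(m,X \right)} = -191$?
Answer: $191$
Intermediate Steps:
$l = -350$
$g{\left(K,F \right)} = 0$
$a = -14$ ($a = \left(-1\right) 14 = -14$)
$G{\left(o,y \right)} = 0$ ($G{\left(o,y \right)} = 0 + o 0 = 0 + 0 = 0$)
$G{\left(a,l \right)} - M{\left(-168,-102 \right)} = 0 - -191 = 0 + 191 = 191$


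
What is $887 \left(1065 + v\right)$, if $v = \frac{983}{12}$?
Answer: $\frac{12207781}{12} \approx 1.0173 \cdot 10^{6}$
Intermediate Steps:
$v = \frac{983}{12}$ ($v = 983 \cdot \frac{1}{12} = \frac{983}{12} \approx 81.917$)
$887 \left(1065 + v\right) = 887 \left(1065 + \frac{983}{12}\right) = 887 \cdot \frac{13763}{12} = \frac{12207781}{12}$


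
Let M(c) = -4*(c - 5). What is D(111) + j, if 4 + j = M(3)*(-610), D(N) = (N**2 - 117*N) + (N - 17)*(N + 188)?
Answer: 22556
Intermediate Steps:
M(c) = 20 - 4*c (M(c) = -4*(-5 + c) = 20 - 4*c)
D(N) = N**2 - 117*N + (-17 + N)*(188 + N) (D(N) = (N**2 - 117*N) + (-17 + N)*(188 + N) = N**2 - 117*N + (-17 + N)*(188 + N))
j = -4884 (j = -4 + (20 - 4*3)*(-610) = -4 + (20 - 12)*(-610) = -4 + 8*(-610) = -4 - 4880 = -4884)
D(111) + j = (-3196 + 2*111**2 + 54*111) - 4884 = (-3196 + 2*12321 + 5994) - 4884 = (-3196 + 24642 + 5994) - 4884 = 27440 - 4884 = 22556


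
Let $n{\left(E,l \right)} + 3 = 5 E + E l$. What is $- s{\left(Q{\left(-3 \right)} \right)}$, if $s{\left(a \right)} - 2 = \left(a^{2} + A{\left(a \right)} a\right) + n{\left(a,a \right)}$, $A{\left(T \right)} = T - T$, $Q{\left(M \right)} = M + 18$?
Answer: $-524$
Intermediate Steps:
$Q{\left(M \right)} = 18 + M$
$n{\left(E,l \right)} = -3 + 5 E + E l$ ($n{\left(E,l \right)} = -3 + \left(5 E + E l\right) = -3 + 5 E + E l$)
$A{\left(T \right)} = 0$
$s{\left(a \right)} = -1 + 2 a^{2} + 5 a$ ($s{\left(a \right)} = 2 + \left(\left(a^{2} + 0 a\right) + \left(-3 + 5 a + a a\right)\right) = 2 + \left(\left(a^{2} + 0\right) + \left(-3 + 5 a + a^{2}\right)\right) = 2 + \left(a^{2} + \left(-3 + a^{2} + 5 a\right)\right) = 2 + \left(-3 + 2 a^{2} + 5 a\right) = -1 + 2 a^{2} + 5 a$)
$- s{\left(Q{\left(-3 \right)} \right)} = - (-1 + 2 \left(18 - 3\right)^{2} + 5 \left(18 - 3\right)) = - (-1 + 2 \cdot 15^{2} + 5 \cdot 15) = - (-1 + 2 \cdot 225 + 75) = - (-1 + 450 + 75) = \left(-1\right) 524 = -524$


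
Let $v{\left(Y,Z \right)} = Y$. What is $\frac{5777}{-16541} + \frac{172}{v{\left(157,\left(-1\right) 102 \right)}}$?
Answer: $\frac{1938063}{2596937} \approx 0.74629$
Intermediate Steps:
$\frac{5777}{-16541} + \frac{172}{v{\left(157,\left(-1\right) 102 \right)}} = \frac{5777}{-16541} + \frac{172}{157} = 5777 \left(- \frac{1}{16541}\right) + 172 \cdot \frac{1}{157} = - \frac{5777}{16541} + \frac{172}{157} = \frac{1938063}{2596937}$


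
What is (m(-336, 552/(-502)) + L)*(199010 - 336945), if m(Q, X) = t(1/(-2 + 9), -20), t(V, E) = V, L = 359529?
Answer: -49591652320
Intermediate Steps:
m(Q, X) = ⅐ (m(Q, X) = 1/(-2 + 9) = 1/7 = ⅐)
(m(-336, 552/(-502)) + L)*(199010 - 336945) = (⅐ + 359529)*(199010 - 336945) = (2516704/7)*(-137935) = -49591652320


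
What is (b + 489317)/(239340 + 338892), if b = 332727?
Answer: 205511/144558 ≈ 1.4216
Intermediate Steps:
(b + 489317)/(239340 + 338892) = (332727 + 489317)/(239340 + 338892) = 822044/578232 = 822044*(1/578232) = 205511/144558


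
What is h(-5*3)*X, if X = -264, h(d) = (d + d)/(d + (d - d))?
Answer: -528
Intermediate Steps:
h(d) = 2 (h(d) = (2*d)/(d + 0) = (2*d)/d = 2)
h(-5*3)*X = 2*(-264) = -528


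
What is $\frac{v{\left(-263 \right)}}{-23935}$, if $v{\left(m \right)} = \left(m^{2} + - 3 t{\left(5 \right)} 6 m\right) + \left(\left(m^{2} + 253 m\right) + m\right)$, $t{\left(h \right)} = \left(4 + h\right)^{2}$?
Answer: $- \frac{90998}{4787} \approx -19.009$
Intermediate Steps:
$v{\left(m \right)} = - 1204 m + 2 m^{2}$ ($v{\left(m \right)} = \left(m^{2} + - 3 \left(4 + 5\right)^{2} \cdot 6 m\right) + \left(\left(m^{2} + 253 m\right) + m\right) = \left(m^{2} + - 3 \cdot 9^{2} \cdot 6 m\right) + \left(m^{2} + 254 m\right) = \left(m^{2} + \left(-3\right) 81 \cdot 6 m\right) + \left(m^{2} + 254 m\right) = \left(m^{2} + \left(-243\right) 6 m\right) + \left(m^{2} + 254 m\right) = \left(m^{2} - 1458 m\right) + \left(m^{2} + 254 m\right) = - 1204 m + 2 m^{2}$)
$\frac{v{\left(-263 \right)}}{-23935} = \frac{2 \left(-263\right) \left(-602 - 263\right)}{-23935} = 2 \left(-263\right) \left(-865\right) \left(- \frac{1}{23935}\right) = 454990 \left(- \frac{1}{23935}\right) = - \frac{90998}{4787}$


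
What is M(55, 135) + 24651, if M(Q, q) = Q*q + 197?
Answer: 32273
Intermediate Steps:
M(Q, q) = 197 + Q*q
M(55, 135) + 24651 = (197 + 55*135) + 24651 = (197 + 7425) + 24651 = 7622 + 24651 = 32273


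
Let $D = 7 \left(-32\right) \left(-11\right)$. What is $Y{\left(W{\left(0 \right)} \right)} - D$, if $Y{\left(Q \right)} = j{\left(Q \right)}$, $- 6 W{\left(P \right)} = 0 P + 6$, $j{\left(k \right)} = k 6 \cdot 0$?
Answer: $-2464$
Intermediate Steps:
$j{\left(k \right)} = 0$ ($j{\left(k \right)} = 6 k 0 = 0$)
$W{\left(P \right)} = -1$ ($W{\left(P \right)} = - \frac{0 P + 6}{6} = - \frac{0 + 6}{6} = \left(- \frac{1}{6}\right) 6 = -1$)
$D = 2464$ ($D = \left(-224\right) \left(-11\right) = 2464$)
$Y{\left(Q \right)} = 0$
$Y{\left(W{\left(0 \right)} \right)} - D = 0 - 2464 = -2464$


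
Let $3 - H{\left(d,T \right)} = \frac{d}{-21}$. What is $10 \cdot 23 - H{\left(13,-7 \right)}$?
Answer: $\frac{4754}{21} \approx 226.38$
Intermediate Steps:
$H{\left(d,T \right)} = 3 + \frac{d}{21}$ ($H{\left(d,T \right)} = 3 - \frac{d}{-21} = 3 - d \left(- \frac{1}{21}\right) = 3 - - \frac{d}{21} = 3 + \frac{d}{21}$)
$10 \cdot 23 - H{\left(13,-7 \right)} = 10 \cdot 23 - \left(3 + \frac{1}{21} \cdot 13\right) = 230 - \left(3 + \frac{13}{21}\right) = 230 - \frac{76}{21} = \frac{4754}{21}$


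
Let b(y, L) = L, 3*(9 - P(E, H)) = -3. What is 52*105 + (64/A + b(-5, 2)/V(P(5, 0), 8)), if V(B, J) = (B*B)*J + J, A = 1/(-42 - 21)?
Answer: 576913/404 ≈ 1428.0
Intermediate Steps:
P(E, H) = 10 (P(E, H) = 9 - 1/3*(-3) = 9 + 1 = 10)
A = -1/63 (A = 1/(-63) = -1/63 ≈ -0.015873)
V(B, J) = J + J*B**2 (V(B, J) = B**2*J + J = J*B**2 + J = J + J*B**2)
52*105 + (64/A + b(-5, 2)/V(P(5, 0), 8)) = 52*105 + (64/(-1/63) + 2/((8*(1 + 10**2)))) = 5460 + (64*(-63) + 2/((8*(1 + 100)))) = 5460 + (-4032 + 2/((8*101))) = 5460 + (-4032 + 2/808) = 5460 + (-4032 + 2*(1/808)) = 5460 + (-4032 + 1/404) = 5460 - 1628927/404 = 576913/404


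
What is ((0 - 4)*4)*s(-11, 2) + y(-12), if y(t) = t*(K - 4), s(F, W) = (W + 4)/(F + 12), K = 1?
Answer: -60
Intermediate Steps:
s(F, W) = (4 + W)/(12 + F)
y(t) = -3*t (y(t) = t*(1 - 4) = t*(-3) = -3*t)
((0 - 4)*4)*s(-11, 2) + y(-12) = ((0 - 4)*4)*((4 + 2)/(12 - 11)) - 3*(-12) = (-4*4)*(6/1) + 36 = -16*6 + 36 = -96 + 36 = -60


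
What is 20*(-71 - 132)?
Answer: -4060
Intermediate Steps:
20*(-71 - 132) = 20*(-203) = -4060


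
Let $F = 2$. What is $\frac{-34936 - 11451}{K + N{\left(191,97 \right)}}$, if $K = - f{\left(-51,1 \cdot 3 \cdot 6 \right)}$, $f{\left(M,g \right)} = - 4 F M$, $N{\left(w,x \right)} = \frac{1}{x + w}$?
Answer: $\frac{13359456}{117503} \approx 113.69$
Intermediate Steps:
$N{\left(w,x \right)} = \frac{1}{w + x}$
$f{\left(M,g \right)} = - 8 M$ ($f{\left(M,g \right)} = \left(-4\right) 2 M = - 8 M$)
$K = -408$ ($K = - \left(-8\right) \left(-51\right) = \left(-1\right) 408 = -408$)
$\frac{-34936 - 11451}{K + N{\left(191,97 \right)}} = \frac{-34936 - 11451}{-408 + \frac{1}{191 + 97}} = - \frac{46387}{-408 + \frac{1}{288}} = - \frac{46387}{- \frac{117503}{288}} = \left(-46387\right) \left(- \frac{288}{117503}\right) = \frac{13359456}{117503}$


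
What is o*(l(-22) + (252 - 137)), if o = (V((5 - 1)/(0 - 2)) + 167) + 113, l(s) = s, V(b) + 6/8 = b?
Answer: 103137/4 ≈ 25784.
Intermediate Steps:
V(b) = -¾ + b
o = 1109/4 (o = ((-¾ + (5 - 1)/(0 - 2)) + 167) + 113 = ((-¾ + 4/(-2)) + 167) + 113 = ((-¾ + 4*(-½)) + 167) + 113 = ((-¾ - 2) + 167) + 113 = (-11/4 + 167) + 113 = 657/4 + 113 = 1109/4 ≈ 277.25)
o*(l(-22) + (252 - 137)) = 1109*(-22 + (252 - 137))/4 = 1109*(-22 + 115)/4 = (1109/4)*93 = 103137/4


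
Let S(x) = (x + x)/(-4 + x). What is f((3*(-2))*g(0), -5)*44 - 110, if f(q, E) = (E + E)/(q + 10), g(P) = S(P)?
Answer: -154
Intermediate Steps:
S(x) = 2*x/(-4 + x) (S(x) = (2*x)/(-4 + x) = 2*x/(-4 + x))
g(P) = 2*P/(-4 + P)
f(q, E) = 2*E/(10 + q) (f(q, E) = (2*E)/(10 + q) = 2*E/(10 + q))
f((3*(-2))*g(0), -5)*44 - 110 = (2*(-5)/(10 + (3*(-2))*(2*0/(-4 + 0))))*44 - 110 = (2*(-5)/(10 - 12*0/(-4)))*44 - 110 = (2*(-5)/(10 - 12*0*(-1)/4))*44 - 110 = (2*(-5)/(10 - 6*0))*44 - 110 = (2*(-5)/(10 + 0))*44 - 110 = (2*(-5)/10)*44 - 110 = (2*(-5)*(1/10))*44 - 110 = -1*44 - 110 = -44 - 110 = -154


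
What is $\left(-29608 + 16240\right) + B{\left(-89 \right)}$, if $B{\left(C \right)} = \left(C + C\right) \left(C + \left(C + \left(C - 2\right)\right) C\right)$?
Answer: $-2849086$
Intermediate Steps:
$B{\left(C \right)} = 2 C \left(C + C \left(-2 + 2 C\right)\right)$ ($B{\left(C \right)} = 2 C \left(C + \left(C + \left(C - 2\right)\right) C\right) = 2 C \left(C + \left(C + \left(-2 + C\right)\right) C\right) = 2 C \left(C + \left(-2 + 2 C\right) C\right) = 2 C \left(C + C \left(-2 + 2 C\right)\right)$)
$\left(-29608 + 16240\right) + B{\left(-89 \right)} = \left(-29608 + 16240\right) + \left(-89\right)^{2} \left(-2 + 4 \left(-89\right)\right) = -13368 + 7921 \left(-2 - 356\right) = -13368 + 7921 \left(-358\right) = -13368 - 2835718 = -2849086$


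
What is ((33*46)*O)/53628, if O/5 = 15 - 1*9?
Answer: 3795/4469 ≈ 0.84918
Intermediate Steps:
O = 30 (O = 5*(15 - 1*9) = 5*(15 - 9) = 5*6 = 30)
((33*46)*O)/53628 = ((33*46)*30)/53628 = (1518*30)*(1/53628) = 45540*(1/53628) = 3795/4469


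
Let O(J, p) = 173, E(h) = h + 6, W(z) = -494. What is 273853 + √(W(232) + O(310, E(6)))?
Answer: 273853 + I*√321 ≈ 2.7385e+5 + 17.916*I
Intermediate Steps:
E(h) = 6 + h
273853 + √(W(232) + O(310, E(6))) = 273853 + √(-494 + 173) = 273853 + √(-321) = 273853 + I*√321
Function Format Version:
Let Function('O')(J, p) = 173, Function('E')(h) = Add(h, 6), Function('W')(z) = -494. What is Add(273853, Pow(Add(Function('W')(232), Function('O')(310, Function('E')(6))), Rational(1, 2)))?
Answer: Add(273853, Mul(I, Pow(321, Rational(1, 2)))) ≈ Add(2.7385e+5, Mul(17.916, I))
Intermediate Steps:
Function('E')(h) = Add(6, h)
Add(273853, Pow(Add(Function('W')(232), Function('O')(310, Function('E')(6))), Rational(1, 2))) = Add(273853, Pow(Add(-494, 173), Rational(1, 2))) = Add(273853, Pow(-321, Rational(1, 2))) = Add(273853, Mul(I, Pow(321, Rational(1, 2))))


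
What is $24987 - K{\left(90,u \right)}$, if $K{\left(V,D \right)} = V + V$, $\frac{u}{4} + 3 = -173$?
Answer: $24807$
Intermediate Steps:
$u = -704$ ($u = -12 + 4 \left(-173\right) = -12 - 692 = -704$)
$K{\left(V,D \right)} = 2 V$
$24987 - K{\left(90,u \right)} = 24987 - 2 \cdot 90 = 24987 - 180 = 24807$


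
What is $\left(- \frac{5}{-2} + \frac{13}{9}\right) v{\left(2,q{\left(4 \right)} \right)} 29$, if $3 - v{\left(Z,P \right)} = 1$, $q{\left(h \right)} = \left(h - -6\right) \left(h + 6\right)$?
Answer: $\frac{2059}{9} \approx 228.78$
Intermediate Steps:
$q{\left(h \right)} = \left(6 + h\right)^{2}$ ($q{\left(h \right)} = \left(h + 6\right) \left(6 + h\right) = \left(6 + h\right) \left(6 + h\right) = \left(6 + h\right)^{2}$)
$v{\left(Z,P \right)} = 2$ ($v{\left(Z,P \right)} = 3 - 1 = 2$)
$\left(- \frac{5}{-2} + \frac{13}{9}\right) v{\left(2,q{\left(4 \right)} \right)} 29 = \left(- \frac{5}{-2} + \frac{13}{9}\right) 2 \cdot 29 = \left(\left(-5\right) \left(- \frac{1}{2}\right) + 13 \cdot \frac{1}{9}\right) 2 \cdot 29 = \left(\frac{5}{2} + \frac{13}{9}\right) 2 \cdot 29 = \frac{71}{18} \cdot 2 \cdot 29 = \frac{71}{9} \cdot 29 = \frac{2059}{9}$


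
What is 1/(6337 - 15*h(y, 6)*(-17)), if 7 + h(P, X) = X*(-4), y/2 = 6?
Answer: -1/1568 ≈ -0.00063775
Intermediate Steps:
y = 12 (y = 2*6 = 12)
h(P, X) = -7 - 4*X (h(P, X) = -7 + X*(-4) = -7 - 4*X)
1/(6337 - 15*h(y, 6)*(-17)) = 1/(6337 - 15*(-7 - 4*6)*(-17)) = 1/(6337 - 15*(-7 - 24)*(-17)) = 1/(6337 - 15*(-31)*(-17)) = 1/(6337 + 465*(-17)) = 1/(6337 - 7905) = 1/(-1568) = -1/1568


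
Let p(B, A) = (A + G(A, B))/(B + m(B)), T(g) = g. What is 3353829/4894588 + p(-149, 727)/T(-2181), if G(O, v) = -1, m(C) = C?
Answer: 363889063915/530196455924 ≈ 0.68633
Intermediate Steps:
p(B, A) = (-1 + A)/(2*B) (p(B, A) = (A - 1)/(B + B) = (-1 + A)/((2*B)) = (-1 + A)*(1/(2*B)) = (-1 + A)/(2*B))
3353829/4894588 + p(-149, 727)/T(-2181) = 3353829/4894588 + ((½)*(-1 + 727)/(-149))/(-2181) = 3353829*(1/4894588) + ((½)*(-1/149)*726)*(-1/2181) = 3353829/4894588 - 363/149*(-1/2181) = 3353829/4894588 + 121/108323 = 363889063915/530196455924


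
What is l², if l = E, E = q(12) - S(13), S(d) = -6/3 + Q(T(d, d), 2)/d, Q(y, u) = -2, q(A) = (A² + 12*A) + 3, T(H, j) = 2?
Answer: 14523721/169 ≈ 85939.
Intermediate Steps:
q(A) = 3 + A² + 12*A
S(d) = -2 - 2/d (S(d) = -6/3 - 2/d = -6*⅓ - 2/d = -2 - 2/d)
E = 3811/13 (E = (3 + 12² + 12*12) - (-2 - 2/13) = (3 + 144 + 144) - (-2 - 2*1/13) = 291 - (-2 - 2/13) = 291 - 1*(-28/13) = 291 + 28/13 = 3811/13 ≈ 293.15)
l = 3811/13 ≈ 293.15
l² = (3811/13)² = 14523721/169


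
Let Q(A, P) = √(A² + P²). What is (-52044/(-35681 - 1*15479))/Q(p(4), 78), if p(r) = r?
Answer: 13011*√61/7801900 ≈ 0.013025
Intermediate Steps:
(-52044/(-35681 - 1*15479))/Q(p(4), 78) = (-52044/(-35681 - 1*15479))/(√(4² + 78²)) = (-52044/(-35681 - 15479))/(√(16 + 6084)) = (-52044/(-51160))/(√6100) = (-52044*(-1/51160))/((10*√61)) = 13011*(√61/610)/12790 = 13011*√61/7801900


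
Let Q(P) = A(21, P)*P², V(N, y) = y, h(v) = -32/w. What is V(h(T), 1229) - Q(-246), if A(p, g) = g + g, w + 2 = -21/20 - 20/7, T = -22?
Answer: 29775101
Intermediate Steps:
w = -827/140 (w = -2 + (-21/20 - 20/7) = -2 - 547/140 = -827/140 ≈ -5.9071)
h(v) = 4480/827 (h(v) = -32/(-827/140) = -32*(-140/827) = 4480/827)
A(p, g) = 2*g
Q(P) = 2*P³ (Q(P) = (2*P)*P² = 2*P³)
V(h(T), 1229) - Q(-246) = 1229 - 2*(-246)³ = 1229 - 2*(-14886936) = 1229 - 1*(-29773872) = 1229 + 29773872 = 29775101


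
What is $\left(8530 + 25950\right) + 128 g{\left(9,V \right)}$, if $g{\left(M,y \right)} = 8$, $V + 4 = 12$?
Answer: $35504$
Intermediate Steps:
$V = 8$ ($V = -4 + 12 = 8$)
$\left(8530 + 25950\right) + 128 g{\left(9,V \right)} = \left(8530 + 25950\right) + 128 \cdot 8 = 34480 + 1024 = 35504$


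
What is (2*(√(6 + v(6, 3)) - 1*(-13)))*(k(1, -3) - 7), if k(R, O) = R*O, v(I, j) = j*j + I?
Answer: -260 - 20*√21 ≈ -351.65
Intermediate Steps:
v(I, j) = I + j² (v(I, j) = j² + I = I + j²)
k(R, O) = O*R
(2*(√(6 + v(6, 3)) - 1*(-13)))*(k(1, -3) - 7) = (2*(√(6 + (6 + 3²)) - 1*(-13)))*(-3*1 - 7) = (2*(√(6 + (6 + 9)) + 13))*(-3 - 7) = (2*(√(6 + 15) + 13))*(-10) = (2*(√21 + 13))*(-10) = (2*(13 + √21))*(-10) = (26 + 2*√21)*(-10) = -260 - 20*√21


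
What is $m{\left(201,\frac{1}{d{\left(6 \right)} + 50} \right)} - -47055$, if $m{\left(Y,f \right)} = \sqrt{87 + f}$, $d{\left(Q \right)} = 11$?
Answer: $47055 + \frac{2 \sqrt{80947}}{61} \approx 47064.0$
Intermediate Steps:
$m{\left(201,\frac{1}{d{\left(6 \right)} + 50} \right)} - -47055 = \sqrt{87 + \frac{1}{11 + 50}} - -47055 = \sqrt{87 + \frac{1}{61}} + 47055 = \sqrt{\frac{5308}{61}} + 47055 = \frac{2 \sqrt{80947}}{61} + 47055 = 47055 + \frac{2 \sqrt{80947}}{61}$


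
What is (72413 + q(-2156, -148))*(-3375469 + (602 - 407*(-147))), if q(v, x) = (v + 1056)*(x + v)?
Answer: -8641684153894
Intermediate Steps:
q(v, x) = (1056 + v)*(v + x)
(72413 + q(-2156, -148))*(-3375469 + (602 - 407*(-147))) = (72413 + ((-2156)**2 + 1056*(-2156) + 1056*(-148) - 2156*(-148)))*(-3375469 + (602 - 407*(-147))) = (72413 + (4648336 - 2276736 - 156288 + 319088))*(-3375469 + (602 + 59829)) = (72413 + 2534400)*(-3375469 + 60431) = 2606813*(-3315038) = -8641684153894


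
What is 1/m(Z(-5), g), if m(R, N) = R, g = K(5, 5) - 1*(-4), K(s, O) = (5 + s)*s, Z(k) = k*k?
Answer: 1/25 ≈ 0.040000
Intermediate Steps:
Z(k) = k**2
K(s, O) = s*(5 + s)
g = 54 (g = 5*(5 + 5) - 1*(-4) = 5*10 + 4 = 50 + 4 = 54)
1/m(Z(-5), g) = 1/((-5)**2) = 1/25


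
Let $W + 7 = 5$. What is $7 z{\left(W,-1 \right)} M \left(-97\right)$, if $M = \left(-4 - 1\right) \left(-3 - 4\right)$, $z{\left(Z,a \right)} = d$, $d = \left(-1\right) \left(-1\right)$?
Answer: $-23765$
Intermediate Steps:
$W = -2$ ($W = -7 + 5 = -2$)
$d = 1$
$z{\left(Z,a \right)} = 1$
$M = 35$ ($M = \left(-5\right) \left(-7\right) = 35$)
$7 z{\left(W,-1 \right)} M \left(-97\right) = 7 \cdot 1 \cdot 35 \left(-97\right) = 7 \cdot 35 \left(-97\right) = 245 \left(-97\right) = -23765$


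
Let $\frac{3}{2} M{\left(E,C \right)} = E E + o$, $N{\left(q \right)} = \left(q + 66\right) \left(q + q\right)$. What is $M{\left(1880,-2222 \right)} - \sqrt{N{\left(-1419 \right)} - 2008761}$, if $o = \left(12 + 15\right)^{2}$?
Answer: $\frac{7070258}{3} - \sqrt{1831053} \approx 2.3554 \cdot 10^{6}$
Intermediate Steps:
$N{\left(q \right)} = 2 q \left(66 + q\right)$ ($N{\left(q \right)} = \left(66 + q\right) 2 q = 2 q \left(66 + q\right)$)
$o = 729$ ($o = 27^{2} = 729$)
$M{\left(E,C \right)} = 486 + \frac{2 E^{2}}{3}$ ($M{\left(E,C \right)} = \frac{2 \left(E E + 729\right)}{3} = \frac{2 \left(E^{2} + 729\right)}{3} = \frac{2 \left(729 + E^{2}\right)}{3} = 486 + \frac{2 E^{2}}{3}$)
$M{\left(1880,-2222 \right)} - \sqrt{N{\left(-1419 \right)} - 2008761} = \left(486 + \frac{2 \cdot 1880^{2}}{3}\right) - \sqrt{2 \left(-1419\right) \left(66 - 1419\right) - 2008761} = \left(486 + \frac{2}{3} \cdot 3534400\right) - \sqrt{2 \left(-1419\right) \left(-1353\right) - 2008761} = \left(486 + \frac{7068800}{3}\right) - \sqrt{3839814 - 2008761} = \frac{7070258}{3} - \sqrt{1831053}$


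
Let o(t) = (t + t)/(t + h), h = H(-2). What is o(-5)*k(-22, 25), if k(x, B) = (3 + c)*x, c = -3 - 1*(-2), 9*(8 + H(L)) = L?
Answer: -3960/119 ≈ -33.277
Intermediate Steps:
H(L) = -8 + L/9
h = -74/9 (h = -8 + (1/9)*(-2) = -8 - 2/9 = -74/9 ≈ -8.2222)
c = -1 (c = -3 + 2 = -1)
o(t) = 2*t/(-74/9 + t) (o(t) = (t + t)/(t - 74/9) = (2*t)/(-74/9 + t) = 2*t/(-74/9 + t))
k(x, B) = 2*x (k(x, B) = (3 - 1)*x = 2*x)
o(-5)*k(-22, 25) = (18*(-5)/(-74 + 9*(-5)))*(2*(-22)) = (18*(-5)/(-74 - 45))*(-44) = (18*(-5)/(-119))*(-44) = (18*(-5)*(-1/119))*(-44) = (90/119)*(-44) = -3960/119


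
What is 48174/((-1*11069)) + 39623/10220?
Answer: -53751293/113125180 ≈ -0.47515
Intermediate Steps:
48174/((-1*11069)) + 39623/10220 = 48174/(-11069) + 39623*(1/10220) = 48174*(-1/11069) + 39623/10220 = -48174/11069 + 39623/10220 = -53751293/113125180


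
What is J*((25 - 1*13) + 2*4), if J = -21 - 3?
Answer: -480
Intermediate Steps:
J = -24
J*((25 - 1*13) + 2*4) = -24*((25 - 1*13) + 2*4) = -24*((25 - 13) + 8) = -24*(12 + 8) = -24*20 = -480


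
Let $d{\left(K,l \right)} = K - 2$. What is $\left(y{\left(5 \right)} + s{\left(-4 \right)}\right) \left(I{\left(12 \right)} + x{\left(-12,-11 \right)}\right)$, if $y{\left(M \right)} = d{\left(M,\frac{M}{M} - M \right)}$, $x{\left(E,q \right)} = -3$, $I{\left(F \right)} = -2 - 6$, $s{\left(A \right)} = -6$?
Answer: $33$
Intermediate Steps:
$I{\left(F \right)} = -8$
$d{\left(K,l \right)} = -2 + K$
$y{\left(M \right)} = -2 + M$
$\left(y{\left(5 \right)} + s{\left(-4 \right)}\right) \left(I{\left(12 \right)} + x{\left(-12,-11 \right)}\right) = \left(\left(-2 + 5\right) - 6\right) \left(-8 - 3\right) = \left(3 - 6\right) \left(-11\right) = \left(-3\right) \left(-11\right) = 33$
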